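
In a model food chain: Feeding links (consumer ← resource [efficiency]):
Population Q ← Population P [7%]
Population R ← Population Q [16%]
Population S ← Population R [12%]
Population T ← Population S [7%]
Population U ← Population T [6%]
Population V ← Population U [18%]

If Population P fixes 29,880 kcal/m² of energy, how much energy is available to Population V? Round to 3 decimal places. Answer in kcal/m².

0.030 kcal/m²

Population Q: 29880 × 0.07 = 2091.6 kcal/m²
Population R: 2091.6 × 0.16 = 334.656 kcal/m²
Population S: 334.656 × 0.12 = 40.15872 kcal/m²
Population T: 40.15872 × 0.07 = 2.8111104 kcal/m²
Population U: 2.8111104 × 0.06 = 0.168666624 kcal/m²
Population V: 0.168666624 × 0.18 = 0.03035999232 kcal/m²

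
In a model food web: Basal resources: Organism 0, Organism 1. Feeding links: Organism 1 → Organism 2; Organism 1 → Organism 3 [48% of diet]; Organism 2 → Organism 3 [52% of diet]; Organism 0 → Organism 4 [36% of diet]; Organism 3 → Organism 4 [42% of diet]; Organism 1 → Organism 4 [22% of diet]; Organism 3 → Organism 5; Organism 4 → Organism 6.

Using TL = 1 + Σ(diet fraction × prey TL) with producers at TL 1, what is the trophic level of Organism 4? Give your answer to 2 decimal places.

Organism 2: 1 + 1 = 2
Organism 3: 1 + (0.48×1 + 0.52×2) = 2.52
Organism 4: 1 + (0.36×1 + 0.42×2.52 + 0.22×1) = 2.6384
Organism 5: 1 + 2.52 = 3.52
Organism 6: 1 + 2.6384 = 3.6384

2.64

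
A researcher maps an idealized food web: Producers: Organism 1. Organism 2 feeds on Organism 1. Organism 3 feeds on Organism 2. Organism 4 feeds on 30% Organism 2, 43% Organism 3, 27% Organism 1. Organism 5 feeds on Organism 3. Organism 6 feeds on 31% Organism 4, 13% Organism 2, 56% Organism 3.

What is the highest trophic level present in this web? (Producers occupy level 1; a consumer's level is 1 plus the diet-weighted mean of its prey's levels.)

Organism 2: 1 + 1 = 2
Organism 3: 1 + 2 = 3
Organism 4: 1 + (0.3×2 + 0.43×3 + 0.27×1) = 3.16
Organism 5: 1 + 3 = 4
Organism 6: 1 + (0.31×3.16 + 0.13×2 + 0.56×3) = 3.9196

4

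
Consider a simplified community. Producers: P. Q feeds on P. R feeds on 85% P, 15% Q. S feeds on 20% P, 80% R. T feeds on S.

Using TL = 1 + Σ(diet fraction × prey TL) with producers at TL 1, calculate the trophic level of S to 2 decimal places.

Q: 1 + 1 = 2
R: 1 + (0.85×1 + 0.15×2) = 2.15
S: 1 + (0.2×1 + 0.8×2.15) = 2.92
T: 1 + 2.92 = 3.92

2.92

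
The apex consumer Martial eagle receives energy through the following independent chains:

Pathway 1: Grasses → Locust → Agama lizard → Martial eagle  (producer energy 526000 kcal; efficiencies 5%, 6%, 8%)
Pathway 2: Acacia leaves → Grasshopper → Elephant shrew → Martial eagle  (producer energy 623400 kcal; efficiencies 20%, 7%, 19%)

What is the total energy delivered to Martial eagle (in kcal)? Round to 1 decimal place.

Pathway 1: 526000 × 0.05 × 0.06 × 0.08 = 126.24 kcal
Pathway 2: 623400 × 0.2 × 0.07 × 0.19 = 1658.244 kcal
Total at Martial eagle: 126.24 + 1658.244 = 1784.484 kcal

1784.5 kcal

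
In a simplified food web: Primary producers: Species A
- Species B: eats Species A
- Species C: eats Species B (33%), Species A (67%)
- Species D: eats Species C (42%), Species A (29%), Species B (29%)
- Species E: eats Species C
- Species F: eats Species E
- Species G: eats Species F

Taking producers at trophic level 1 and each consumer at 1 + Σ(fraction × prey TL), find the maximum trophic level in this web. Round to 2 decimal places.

Species B: 1 + 1 = 2
Species C: 1 + (0.33×2 + 0.67×1) = 2.33
Species D: 1 + (0.42×2.33 + 0.29×1 + 0.29×2) = 2.8486
Species E: 1 + 2.33 = 3.33
Species F: 1 + 3.33 = 4.33
Species G: 1 + 4.33 = 5.33

5.33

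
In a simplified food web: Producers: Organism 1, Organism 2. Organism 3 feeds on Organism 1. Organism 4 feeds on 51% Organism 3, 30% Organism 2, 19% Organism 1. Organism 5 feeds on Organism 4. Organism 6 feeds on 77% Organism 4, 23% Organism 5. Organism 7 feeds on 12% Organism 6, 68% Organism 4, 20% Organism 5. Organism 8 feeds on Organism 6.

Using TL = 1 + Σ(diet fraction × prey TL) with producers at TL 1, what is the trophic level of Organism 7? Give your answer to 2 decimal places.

3.86

Organism 3: 1 + 1 = 2
Organism 4: 1 + (0.51×2 + 0.3×1 + 0.19×1) = 2.51
Organism 5: 1 + 2.51 = 3.51
Organism 6: 1 + (0.77×2.51 + 0.23×3.51) = 3.74
Organism 7: 1 + (0.12×3.74 + 0.68×2.51 + 0.2×3.51) = 3.8576
Organism 8: 1 + 3.74 = 4.74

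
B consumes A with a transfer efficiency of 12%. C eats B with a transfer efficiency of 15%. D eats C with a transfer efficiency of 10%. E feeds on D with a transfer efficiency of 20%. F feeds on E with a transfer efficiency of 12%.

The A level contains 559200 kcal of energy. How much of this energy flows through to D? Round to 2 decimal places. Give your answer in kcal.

B: 559200 × 0.12 = 67104 kcal
C: 67104 × 0.15 = 10065.6 kcal
D: 10065.6 × 0.1 = 1006.56 kcal

1006.56 kcal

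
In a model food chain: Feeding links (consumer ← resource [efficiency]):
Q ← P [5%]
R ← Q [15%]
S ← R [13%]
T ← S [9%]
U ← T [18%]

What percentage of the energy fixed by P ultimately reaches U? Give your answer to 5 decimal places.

Product of link efficiencies: 0.05 × 0.15 × 0.13 × 0.09 × 0.18 = 0.000015795
As a percentage: 0.000015795 × 100 = 0.00158%

0.00158%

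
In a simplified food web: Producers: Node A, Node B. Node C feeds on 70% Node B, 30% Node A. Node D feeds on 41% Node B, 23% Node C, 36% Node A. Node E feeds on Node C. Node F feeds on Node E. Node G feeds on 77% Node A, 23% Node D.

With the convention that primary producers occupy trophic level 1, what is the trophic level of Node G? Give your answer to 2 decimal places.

Node C: 1 + (0.7×1 + 0.3×1) = 2
Node D: 1 + (0.41×1 + 0.23×2 + 0.36×1) = 2.23
Node E: 1 + 2 = 3
Node F: 1 + 3 = 4
Node G: 1 + (0.77×1 + 0.23×2.23) = 2.2829

2.28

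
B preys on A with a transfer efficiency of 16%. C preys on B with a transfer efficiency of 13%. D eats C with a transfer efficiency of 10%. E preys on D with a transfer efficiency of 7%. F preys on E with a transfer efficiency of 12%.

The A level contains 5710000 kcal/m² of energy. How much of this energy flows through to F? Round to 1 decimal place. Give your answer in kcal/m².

99.8 kcal/m²

B: 5710000 × 0.16 = 913600 kcal/m²
C: 913600 × 0.13 = 118768 kcal/m²
D: 118768 × 0.1 = 11876.8 kcal/m²
E: 11876.8 × 0.07 = 831.376 kcal/m²
F: 831.376 × 0.12 = 99.76512 kcal/m²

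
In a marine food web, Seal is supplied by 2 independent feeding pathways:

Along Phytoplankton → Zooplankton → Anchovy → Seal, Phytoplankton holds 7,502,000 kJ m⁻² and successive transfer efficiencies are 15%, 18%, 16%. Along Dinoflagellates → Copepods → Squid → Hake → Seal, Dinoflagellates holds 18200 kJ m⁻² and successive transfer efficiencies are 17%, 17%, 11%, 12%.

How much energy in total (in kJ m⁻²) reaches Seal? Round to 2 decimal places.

Via Phytoplankton: 7502000 × 0.15 × 0.18 × 0.16 = 32408.64 kJ m⁻²
Via Dinoflagellates: 18200 × 0.17 × 0.17 × 0.11 × 0.12 = 6.942936 kJ m⁻²
Total at Seal: 32408.64 + 6.942936 = 32415.582936 kJ m⁻²

32415.58 kJ m⁻²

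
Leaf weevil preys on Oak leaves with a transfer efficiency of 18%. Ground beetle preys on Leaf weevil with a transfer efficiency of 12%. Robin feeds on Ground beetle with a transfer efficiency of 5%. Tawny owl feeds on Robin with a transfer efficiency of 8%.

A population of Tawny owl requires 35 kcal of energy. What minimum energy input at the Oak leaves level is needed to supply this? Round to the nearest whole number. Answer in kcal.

405093 kcal

Cumulative transfer efficiency: 0.18 × 0.12 × 0.05 × 0.08 = 0.0000864
Oak leaves energy = 35 / 0.0000864 = 405093 kcal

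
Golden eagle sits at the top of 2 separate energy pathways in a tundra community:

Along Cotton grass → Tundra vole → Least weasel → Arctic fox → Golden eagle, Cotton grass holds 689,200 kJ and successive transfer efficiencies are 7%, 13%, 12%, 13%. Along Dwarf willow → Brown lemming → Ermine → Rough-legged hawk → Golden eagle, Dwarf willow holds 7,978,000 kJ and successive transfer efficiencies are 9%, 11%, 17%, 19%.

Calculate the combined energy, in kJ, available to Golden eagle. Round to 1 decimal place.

Via Cotton grass: 689200 × 0.07 × 0.13 × 0.12 × 0.13 = 97.838832 kJ
Via Dwarf willow: 7978000 × 0.09 × 0.11 × 0.17 × 0.19 = 2551.12506 kJ
Total at Golden eagle: 97.838832 + 2551.12506 = 2648.963892 kJ

2649.0 kJ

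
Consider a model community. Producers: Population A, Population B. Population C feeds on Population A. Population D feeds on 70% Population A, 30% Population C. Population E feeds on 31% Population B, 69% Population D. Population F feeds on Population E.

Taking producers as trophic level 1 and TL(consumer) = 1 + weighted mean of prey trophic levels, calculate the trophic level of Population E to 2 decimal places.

Population C: 1 + 1 = 2
Population D: 1 + (0.7×1 + 0.3×2) = 2.3
Population E: 1 + (0.31×1 + 0.69×2.3) = 2.897
Population F: 1 + 2.897 = 3.897

2.90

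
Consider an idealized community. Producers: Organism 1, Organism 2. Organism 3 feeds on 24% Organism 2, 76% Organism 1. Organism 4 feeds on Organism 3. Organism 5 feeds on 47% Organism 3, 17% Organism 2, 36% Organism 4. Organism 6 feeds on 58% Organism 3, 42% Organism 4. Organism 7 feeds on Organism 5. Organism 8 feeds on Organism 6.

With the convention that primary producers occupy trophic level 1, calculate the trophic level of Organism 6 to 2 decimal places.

Organism 3: 1 + (0.24×1 + 0.76×1) = 2
Organism 4: 1 + 2 = 3
Organism 5: 1 + (0.47×2 + 0.17×1 + 0.36×3) = 3.19
Organism 6: 1 + (0.58×2 + 0.42×3) = 3.42
Organism 7: 1 + 3.19 = 4.19
Organism 8: 1 + 3.42 = 4.42

3.42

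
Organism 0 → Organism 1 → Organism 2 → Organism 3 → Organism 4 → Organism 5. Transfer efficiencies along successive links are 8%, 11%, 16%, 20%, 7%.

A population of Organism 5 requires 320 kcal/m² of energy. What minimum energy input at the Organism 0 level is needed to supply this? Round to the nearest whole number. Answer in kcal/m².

Cumulative transfer efficiency: 0.08 × 0.11 × 0.16 × 0.2 × 0.07 = 0.000019712
Organism 0 energy = 320 / 0.000019712 = 16233766 kcal/m²

16233766 kcal/m²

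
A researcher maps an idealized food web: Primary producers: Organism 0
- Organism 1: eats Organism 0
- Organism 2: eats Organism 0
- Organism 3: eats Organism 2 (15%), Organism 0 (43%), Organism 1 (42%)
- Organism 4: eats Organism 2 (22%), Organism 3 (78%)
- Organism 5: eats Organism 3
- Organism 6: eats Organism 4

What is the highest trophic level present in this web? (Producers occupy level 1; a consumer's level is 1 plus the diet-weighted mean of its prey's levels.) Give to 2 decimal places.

4.44

Organism 1: 1 + 1 = 2
Organism 2: 1 + 1 = 2
Organism 3: 1 + (0.15×2 + 0.43×1 + 0.42×2) = 2.57
Organism 4: 1 + (0.22×2 + 0.78×2.57) = 3.4446
Organism 5: 1 + 2.57 = 3.57
Organism 6: 1 + 3.4446 = 4.4446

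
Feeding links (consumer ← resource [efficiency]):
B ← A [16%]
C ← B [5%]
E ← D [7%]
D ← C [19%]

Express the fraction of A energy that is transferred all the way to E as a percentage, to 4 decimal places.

0.0106%

Product of link efficiencies: 0.16 × 0.05 × 0.19 × 0.07 = 0.0001064
As a percentage: 0.0001064 × 100 = 0.0106%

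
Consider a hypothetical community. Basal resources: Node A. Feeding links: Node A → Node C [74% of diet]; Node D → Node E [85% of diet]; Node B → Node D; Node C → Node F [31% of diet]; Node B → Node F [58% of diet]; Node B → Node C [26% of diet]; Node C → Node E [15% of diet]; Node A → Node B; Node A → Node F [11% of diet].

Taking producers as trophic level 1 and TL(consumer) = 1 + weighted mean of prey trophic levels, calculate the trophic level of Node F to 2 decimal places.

2.97

Node B: 1 + 1 = 2
Node C: 1 + (0.74×1 + 0.26×2) = 2.26
Node D: 1 + 2 = 3
Node E: 1 + (0.15×2.26 + 0.85×3) = 3.889
Node F: 1 + (0.58×2 + 0.31×2.26 + 0.11×1) = 2.9706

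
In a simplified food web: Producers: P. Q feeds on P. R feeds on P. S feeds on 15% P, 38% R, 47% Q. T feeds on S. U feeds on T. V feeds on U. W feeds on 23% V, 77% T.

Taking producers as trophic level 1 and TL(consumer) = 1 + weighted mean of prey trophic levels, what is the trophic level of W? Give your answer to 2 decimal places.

5.31

Q: 1 + 1 = 2
R: 1 + 1 = 2
S: 1 + (0.15×1 + 0.38×2 + 0.47×2) = 2.85
T: 1 + 2.85 = 3.85
U: 1 + 3.85 = 4.85
V: 1 + 4.85 = 5.85
W: 1 + (0.23×5.85 + 0.77×3.85) = 5.31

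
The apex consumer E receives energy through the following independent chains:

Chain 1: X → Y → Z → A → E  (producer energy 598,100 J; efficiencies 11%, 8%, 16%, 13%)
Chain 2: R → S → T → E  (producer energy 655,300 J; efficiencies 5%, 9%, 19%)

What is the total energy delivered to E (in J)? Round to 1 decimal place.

669.8 J

Chain 1: 598100 × 0.11 × 0.08 × 0.16 × 0.13 = 109.476224 J
Chain 2: 655300 × 0.05 × 0.09 × 0.19 = 560.2815 J
Total at E: 109.476224 + 560.2815 = 669.757724 J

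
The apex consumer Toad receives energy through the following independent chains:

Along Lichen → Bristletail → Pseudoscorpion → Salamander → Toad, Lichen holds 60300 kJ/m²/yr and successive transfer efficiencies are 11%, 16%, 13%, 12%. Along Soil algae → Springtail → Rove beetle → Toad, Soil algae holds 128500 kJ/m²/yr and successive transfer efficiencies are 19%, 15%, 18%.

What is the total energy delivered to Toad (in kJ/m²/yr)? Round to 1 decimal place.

675.8 kJ/m²/yr

Via Lichen: 60300 × 0.11 × 0.16 × 0.13 × 0.12 = 16.555968 kJ/m²/yr
Via Soil algae: 128500 × 0.19 × 0.15 × 0.18 = 659.205 kJ/m²/yr
Total at Toad: 16.555968 + 659.205 = 675.760968 kJ/m²/yr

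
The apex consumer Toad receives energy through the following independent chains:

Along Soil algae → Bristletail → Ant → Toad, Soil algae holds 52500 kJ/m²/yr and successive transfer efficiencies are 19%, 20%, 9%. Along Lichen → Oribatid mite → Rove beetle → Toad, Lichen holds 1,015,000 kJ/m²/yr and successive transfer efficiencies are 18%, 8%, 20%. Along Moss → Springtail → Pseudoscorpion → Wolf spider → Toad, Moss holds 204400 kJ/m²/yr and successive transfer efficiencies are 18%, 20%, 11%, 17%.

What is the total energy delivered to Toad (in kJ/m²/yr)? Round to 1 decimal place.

3240.4 kJ/m²/yr

Via Soil algae: 52500 × 0.19 × 0.2 × 0.09 = 179.55 kJ/m²/yr
Via Lichen: 1015000 × 0.18 × 0.08 × 0.2 = 2923.2 kJ/m²/yr
Via Moss: 204400 × 0.18 × 0.2 × 0.11 × 0.17 = 137.60208 kJ/m²/yr
Total at Toad: 179.55 + 2923.2 + 137.60208 = 3240.35208 kJ/m²/yr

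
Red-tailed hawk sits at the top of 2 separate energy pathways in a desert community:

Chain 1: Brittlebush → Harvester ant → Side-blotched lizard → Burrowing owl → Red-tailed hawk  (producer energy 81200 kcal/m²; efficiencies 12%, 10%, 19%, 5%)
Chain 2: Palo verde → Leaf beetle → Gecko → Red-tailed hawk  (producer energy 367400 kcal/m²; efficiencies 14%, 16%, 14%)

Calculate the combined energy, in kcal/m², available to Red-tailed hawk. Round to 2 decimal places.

1161.42 kcal/m²

Chain 1: 81200 × 0.12 × 0.1 × 0.19 × 0.05 = 9.2568 kcal/m²
Chain 2: 367400 × 0.14 × 0.16 × 0.14 = 1152.1664 kcal/m²
Total at Red-tailed hawk: 9.2568 + 1152.1664 = 1161.4232 kcal/m²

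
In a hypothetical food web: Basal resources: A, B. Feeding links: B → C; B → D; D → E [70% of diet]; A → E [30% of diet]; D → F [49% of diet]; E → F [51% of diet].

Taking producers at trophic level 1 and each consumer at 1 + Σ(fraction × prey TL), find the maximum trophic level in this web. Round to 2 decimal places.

3.36

C: 1 + 1 = 2
D: 1 + 1 = 2
E: 1 + (0.7×2 + 0.3×1) = 2.7
F: 1 + (0.49×2 + 0.51×2.7) = 3.357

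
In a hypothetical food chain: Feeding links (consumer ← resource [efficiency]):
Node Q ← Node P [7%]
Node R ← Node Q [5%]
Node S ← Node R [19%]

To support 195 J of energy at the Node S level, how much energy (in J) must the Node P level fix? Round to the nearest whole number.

293233 J

Cumulative transfer efficiency: 0.07 × 0.05 × 0.19 = 0.000665
Node P energy = 195 / 0.000665 = 293233 J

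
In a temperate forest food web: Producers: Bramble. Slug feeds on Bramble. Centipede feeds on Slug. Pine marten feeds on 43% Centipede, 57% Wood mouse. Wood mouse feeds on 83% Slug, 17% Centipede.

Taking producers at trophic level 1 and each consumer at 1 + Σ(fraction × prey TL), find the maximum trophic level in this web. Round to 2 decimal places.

Slug: 1 + 1 = 2
Centipede: 1 + 2 = 3
Wood mouse: 1 + (0.83×2 + 0.17×3) = 3.17
Pine marten: 1 + (0.43×3 + 0.57×3.17) = 4.0969

4.10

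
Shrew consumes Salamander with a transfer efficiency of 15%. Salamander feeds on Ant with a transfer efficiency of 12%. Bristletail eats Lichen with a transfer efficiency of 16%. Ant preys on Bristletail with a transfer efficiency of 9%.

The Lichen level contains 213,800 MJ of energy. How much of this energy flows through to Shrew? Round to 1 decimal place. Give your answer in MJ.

Bristletail: 213800 × 0.16 = 34208 MJ
Ant: 34208 × 0.09 = 3078.72 MJ
Salamander: 3078.72 × 0.12 = 369.4464 MJ
Shrew: 369.4464 × 0.15 = 55.41696 MJ

55.4 MJ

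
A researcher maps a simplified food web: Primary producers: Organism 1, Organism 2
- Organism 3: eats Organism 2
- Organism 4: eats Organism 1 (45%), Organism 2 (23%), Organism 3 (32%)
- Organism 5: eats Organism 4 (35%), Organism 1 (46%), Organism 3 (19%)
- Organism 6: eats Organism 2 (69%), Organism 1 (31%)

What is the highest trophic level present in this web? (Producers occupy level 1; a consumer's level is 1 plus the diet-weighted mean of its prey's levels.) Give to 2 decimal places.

2.65

Organism 3: 1 + 1 = 2
Organism 4: 1 + (0.45×1 + 0.23×1 + 0.32×2) = 2.32
Organism 5: 1 + (0.35×2.32 + 0.46×1 + 0.19×2) = 2.652
Organism 6: 1 + (0.69×1 + 0.31×1) = 2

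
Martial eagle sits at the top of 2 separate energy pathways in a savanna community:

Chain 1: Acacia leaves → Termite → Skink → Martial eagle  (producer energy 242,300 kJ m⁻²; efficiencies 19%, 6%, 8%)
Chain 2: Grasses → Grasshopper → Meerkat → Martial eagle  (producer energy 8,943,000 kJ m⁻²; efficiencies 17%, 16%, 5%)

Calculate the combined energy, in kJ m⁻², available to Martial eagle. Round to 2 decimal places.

Chain 1: 242300 × 0.19 × 0.06 × 0.08 = 220.9776 kJ m⁻²
Chain 2: 8943000 × 0.17 × 0.16 × 0.05 = 12162.48 kJ m⁻²
Total at Martial eagle: 220.9776 + 12162.48 = 12383.4576 kJ m⁻²

12383.46 kJ m⁻²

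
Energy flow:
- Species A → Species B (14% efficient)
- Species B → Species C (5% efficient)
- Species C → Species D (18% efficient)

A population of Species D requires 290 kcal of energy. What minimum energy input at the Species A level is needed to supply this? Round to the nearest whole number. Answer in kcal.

230159 kcal

Cumulative transfer efficiency: 0.14 × 0.05 × 0.18 = 0.00126
Species A energy = 290 / 0.00126 = 230159 kcal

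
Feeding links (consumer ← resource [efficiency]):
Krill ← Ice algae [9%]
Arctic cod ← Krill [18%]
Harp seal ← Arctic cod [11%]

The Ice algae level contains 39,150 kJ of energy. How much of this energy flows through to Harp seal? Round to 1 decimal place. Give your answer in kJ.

69.8 kJ

Krill: 39150 × 0.09 = 3523.5 kJ
Arctic cod: 3523.5 × 0.18 = 634.23 kJ
Harp seal: 634.23 × 0.11 = 69.7653 kJ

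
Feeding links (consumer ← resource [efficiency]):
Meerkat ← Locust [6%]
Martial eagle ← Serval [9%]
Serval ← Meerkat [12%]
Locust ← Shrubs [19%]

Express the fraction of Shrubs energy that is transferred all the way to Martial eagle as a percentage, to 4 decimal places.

Product of link efficiencies: 0.19 × 0.06 × 0.12 × 0.09 = 0.00012312
As a percentage: 0.00012312 × 100 = 0.0123%

0.0123%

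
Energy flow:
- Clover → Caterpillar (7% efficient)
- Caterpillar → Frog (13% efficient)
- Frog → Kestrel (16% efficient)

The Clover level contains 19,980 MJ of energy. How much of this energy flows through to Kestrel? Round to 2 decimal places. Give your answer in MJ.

Caterpillar: 19980 × 0.07 = 1398.6 MJ
Frog: 1398.6 × 0.13 = 181.818 MJ
Kestrel: 181.818 × 0.16 = 29.09088 MJ

29.09 MJ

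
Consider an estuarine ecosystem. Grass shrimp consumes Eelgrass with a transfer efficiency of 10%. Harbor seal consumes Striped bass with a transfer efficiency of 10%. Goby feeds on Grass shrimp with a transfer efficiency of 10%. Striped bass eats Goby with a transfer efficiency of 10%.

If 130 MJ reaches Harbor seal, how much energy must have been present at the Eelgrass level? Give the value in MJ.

1300000 MJ

Cumulative transfer efficiency: 0.1 × 0.1 × 0.1 × 0.1 = 0.0001
Eelgrass energy = 130 / 0.0001 = 1300000 MJ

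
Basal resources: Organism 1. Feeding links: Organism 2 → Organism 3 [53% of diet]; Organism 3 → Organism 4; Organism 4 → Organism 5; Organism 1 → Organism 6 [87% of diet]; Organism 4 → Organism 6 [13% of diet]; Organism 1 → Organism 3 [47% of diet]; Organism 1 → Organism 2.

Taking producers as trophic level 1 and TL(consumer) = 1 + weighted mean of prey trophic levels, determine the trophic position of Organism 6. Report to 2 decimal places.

2.33

Organism 2: 1 + 1 = 2
Organism 3: 1 + (0.53×2 + 0.47×1) = 2.53
Organism 4: 1 + 2.53 = 3.53
Organism 5: 1 + 3.53 = 4.53
Organism 6: 1 + (0.87×1 + 0.13×3.53) = 2.3289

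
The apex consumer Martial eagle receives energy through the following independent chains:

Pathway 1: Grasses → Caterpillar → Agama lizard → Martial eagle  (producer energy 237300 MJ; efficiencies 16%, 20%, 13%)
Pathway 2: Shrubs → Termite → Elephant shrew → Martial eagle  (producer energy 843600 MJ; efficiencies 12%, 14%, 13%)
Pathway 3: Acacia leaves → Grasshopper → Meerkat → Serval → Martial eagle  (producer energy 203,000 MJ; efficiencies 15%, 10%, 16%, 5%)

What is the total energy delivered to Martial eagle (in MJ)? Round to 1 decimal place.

Pathway 1: 237300 × 0.16 × 0.2 × 0.13 = 987.168 MJ
Pathway 2: 843600 × 0.12 × 0.14 × 0.13 = 1842.4224 MJ
Pathway 3: 203000 × 0.15 × 0.1 × 0.16 × 0.05 = 24.36 MJ
Total at Martial eagle: 987.168 + 1842.4224 + 24.36 = 2853.9504 MJ

2854.0 MJ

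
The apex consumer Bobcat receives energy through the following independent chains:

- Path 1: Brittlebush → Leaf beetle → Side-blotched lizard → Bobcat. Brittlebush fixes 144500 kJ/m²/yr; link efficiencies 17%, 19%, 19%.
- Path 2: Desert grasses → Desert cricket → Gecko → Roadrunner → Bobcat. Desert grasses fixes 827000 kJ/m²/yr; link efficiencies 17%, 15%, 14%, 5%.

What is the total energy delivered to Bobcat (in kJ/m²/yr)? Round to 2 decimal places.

Path 1: 144500 × 0.17 × 0.19 × 0.19 = 886.7965 kJ/m²/yr
Path 2: 827000 × 0.17 × 0.15 × 0.14 × 0.05 = 147.6195 kJ/m²/yr
Total at Bobcat: 886.7965 + 147.6195 = 1034.416 kJ/m²/yr

1034.42 kJ/m²/yr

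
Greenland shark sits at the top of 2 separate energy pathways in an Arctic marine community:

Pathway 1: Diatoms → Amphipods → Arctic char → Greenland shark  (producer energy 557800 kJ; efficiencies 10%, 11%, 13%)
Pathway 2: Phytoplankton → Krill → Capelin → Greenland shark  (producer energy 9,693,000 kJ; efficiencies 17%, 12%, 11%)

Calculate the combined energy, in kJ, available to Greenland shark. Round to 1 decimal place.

Pathway 1: 557800 × 0.1 × 0.11 × 0.13 = 797.654 kJ
Pathway 2: 9693000 × 0.17 × 0.12 × 0.11 = 21751.092 kJ
Total at Greenland shark: 797.654 + 21751.092 = 22548.746 kJ

22548.7 kJ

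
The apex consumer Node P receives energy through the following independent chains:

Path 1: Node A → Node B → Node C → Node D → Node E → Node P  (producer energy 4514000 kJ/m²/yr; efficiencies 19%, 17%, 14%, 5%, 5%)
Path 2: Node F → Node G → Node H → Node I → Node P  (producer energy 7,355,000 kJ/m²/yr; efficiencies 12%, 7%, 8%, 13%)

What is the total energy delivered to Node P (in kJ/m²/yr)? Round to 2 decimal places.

693.56 kJ/m²/yr

Path 1: 4514000 × 0.19 × 0.17 × 0.14 × 0.05 × 0.05 = 51.03077 kJ/m²/yr
Path 2: 7355000 × 0.12 × 0.07 × 0.08 × 0.13 = 642.5328 kJ/m²/yr
Total at Node P: 51.03077 + 642.5328 = 693.56357 kJ/m²/yr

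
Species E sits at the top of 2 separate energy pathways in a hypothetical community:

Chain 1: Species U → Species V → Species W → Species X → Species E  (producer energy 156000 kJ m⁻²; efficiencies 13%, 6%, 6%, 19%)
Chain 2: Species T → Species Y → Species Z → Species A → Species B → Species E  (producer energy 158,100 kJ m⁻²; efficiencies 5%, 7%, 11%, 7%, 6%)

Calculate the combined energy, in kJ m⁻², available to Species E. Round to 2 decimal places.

Chain 1: 156000 × 0.13 × 0.06 × 0.06 × 0.19 = 13.87152 kJ m⁻²
Chain 2: 158100 × 0.05 × 0.07 × 0.11 × 0.07 × 0.06 = 0.2556477 kJ m⁻²
Total at Species E: 13.87152 + 0.2556477 = 14.1271677 kJ m⁻²

14.13 kJ m⁻²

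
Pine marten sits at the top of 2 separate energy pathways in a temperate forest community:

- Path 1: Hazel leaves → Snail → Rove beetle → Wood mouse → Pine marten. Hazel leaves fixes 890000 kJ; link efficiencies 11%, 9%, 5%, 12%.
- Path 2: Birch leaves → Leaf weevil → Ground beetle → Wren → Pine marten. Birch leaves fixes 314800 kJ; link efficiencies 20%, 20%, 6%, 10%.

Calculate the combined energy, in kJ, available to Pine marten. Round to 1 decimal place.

Path 1: 890000 × 0.11 × 0.09 × 0.05 × 0.12 = 52.866 kJ
Path 2: 314800 × 0.2 × 0.2 × 0.06 × 0.1 = 75.552 kJ
Total at Pine marten: 52.866 + 75.552 = 128.418 kJ

128.4 kJ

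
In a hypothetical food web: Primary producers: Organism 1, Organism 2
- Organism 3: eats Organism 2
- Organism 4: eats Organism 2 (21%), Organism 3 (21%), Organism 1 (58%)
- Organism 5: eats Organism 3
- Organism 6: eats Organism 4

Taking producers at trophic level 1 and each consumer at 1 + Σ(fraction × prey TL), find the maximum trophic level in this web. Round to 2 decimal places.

3.21

Organism 3: 1 + 1 = 2
Organism 4: 1 + (0.21×1 + 0.21×2 + 0.58×1) = 2.21
Organism 5: 1 + 2 = 3
Organism 6: 1 + 2.21 = 3.21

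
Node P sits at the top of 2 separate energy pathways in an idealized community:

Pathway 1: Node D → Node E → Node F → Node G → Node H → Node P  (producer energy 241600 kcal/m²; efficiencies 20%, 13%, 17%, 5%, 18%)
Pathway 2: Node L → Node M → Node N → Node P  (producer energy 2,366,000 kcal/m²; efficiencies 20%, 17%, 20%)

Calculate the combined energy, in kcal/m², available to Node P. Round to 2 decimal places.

Pathway 1: 241600 × 0.2 × 0.13 × 0.17 × 0.05 × 0.18 = 9.610848 kcal/m²
Pathway 2: 2366000 × 0.2 × 0.17 × 0.2 = 16088.8 kcal/m²
Total at Node P: 9.610848 + 16088.8 = 16098.410848 kcal/m²

16098.41 kcal/m²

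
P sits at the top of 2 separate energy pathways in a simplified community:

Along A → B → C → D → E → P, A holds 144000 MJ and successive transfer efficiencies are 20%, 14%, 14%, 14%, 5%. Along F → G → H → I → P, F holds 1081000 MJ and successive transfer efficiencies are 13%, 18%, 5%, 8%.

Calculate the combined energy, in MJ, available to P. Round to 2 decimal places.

105.13 MJ

Via A: 144000 × 0.2 × 0.14 × 0.14 × 0.14 × 0.05 = 3.95136 MJ
Via F: 1081000 × 0.13 × 0.18 × 0.05 × 0.08 = 101.1816 MJ
Total at P: 3.95136 + 101.1816 = 105.13296 MJ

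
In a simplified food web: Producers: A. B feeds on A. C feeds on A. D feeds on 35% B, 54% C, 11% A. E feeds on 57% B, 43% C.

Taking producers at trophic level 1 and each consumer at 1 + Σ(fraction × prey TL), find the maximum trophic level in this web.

B: 1 + 1 = 2
C: 1 + 1 = 2
D: 1 + (0.35×2 + 0.54×2 + 0.11×1) = 2.89
E: 1 + (0.57×2 + 0.43×2) = 3

3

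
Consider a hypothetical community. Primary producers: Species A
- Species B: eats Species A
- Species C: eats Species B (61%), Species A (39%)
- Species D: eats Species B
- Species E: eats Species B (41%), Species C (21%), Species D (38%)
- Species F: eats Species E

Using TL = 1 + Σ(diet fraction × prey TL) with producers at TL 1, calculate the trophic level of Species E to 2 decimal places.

Species B: 1 + 1 = 2
Species C: 1 + (0.61×2 + 0.39×1) = 2.61
Species D: 1 + 2 = 3
Species E: 1 + (0.41×2 + 0.21×2.61 + 0.38×3) = 3.5081
Species F: 1 + 3.5081 = 4.5081

3.51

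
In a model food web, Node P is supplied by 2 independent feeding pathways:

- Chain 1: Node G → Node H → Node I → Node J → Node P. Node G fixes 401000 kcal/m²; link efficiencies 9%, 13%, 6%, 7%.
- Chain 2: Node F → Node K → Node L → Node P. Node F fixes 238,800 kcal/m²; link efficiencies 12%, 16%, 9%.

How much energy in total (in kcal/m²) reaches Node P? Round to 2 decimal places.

Chain 1: 401000 × 0.09 × 0.13 × 0.06 × 0.07 = 19.70514 kcal/m²
Chain 2: 238800 × 0.12 × 0.16 × 0.09 = 412.6464 kcal/m²
Total at Node P: 19.70514 + 412.6464 = 432.35154 kcal/m²

432.35 kcal/m²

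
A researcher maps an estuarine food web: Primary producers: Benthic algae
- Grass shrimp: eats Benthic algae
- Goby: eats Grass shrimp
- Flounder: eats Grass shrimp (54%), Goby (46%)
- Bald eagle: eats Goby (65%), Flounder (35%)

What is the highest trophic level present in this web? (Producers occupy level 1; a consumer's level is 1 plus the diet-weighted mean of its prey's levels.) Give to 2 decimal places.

Grass shrimp: 1 + 1 = 2
Goby: 1 + 2 = 3
Flounder: 1 + (0.54×2 + 0.46×3) = 3.46
Bald eagle: 1 + (0.65×3 + 0.35×3.46) = 4.161

4.16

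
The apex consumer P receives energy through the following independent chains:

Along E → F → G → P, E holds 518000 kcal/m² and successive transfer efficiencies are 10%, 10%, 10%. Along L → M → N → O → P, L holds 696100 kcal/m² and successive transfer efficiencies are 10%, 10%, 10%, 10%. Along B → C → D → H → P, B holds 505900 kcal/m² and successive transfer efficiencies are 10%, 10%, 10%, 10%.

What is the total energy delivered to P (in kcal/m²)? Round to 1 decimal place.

Via E: 518000 × 0.1 × 0.1 × 0.1 = 518 kcal/m²
Via L: 696100 × 0.1 × 0.1 × 0.1 × 0.1 = 69.61 kcal/m²
Via B: 505900 × 0.1 × 0.1 × 0.1 × 0.1 = 50.59 kcal/m²
Total at P: 518 + 69.61 + 50.59 = 638.2 kcal/m²

638.2 kcal/m²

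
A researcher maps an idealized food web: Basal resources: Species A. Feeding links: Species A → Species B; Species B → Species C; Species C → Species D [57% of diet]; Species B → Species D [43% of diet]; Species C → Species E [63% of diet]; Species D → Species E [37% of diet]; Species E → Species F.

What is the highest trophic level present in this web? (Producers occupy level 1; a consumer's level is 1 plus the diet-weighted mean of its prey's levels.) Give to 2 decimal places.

5.21

Species B: 1 + 1 = 2
Species C: 1 + 2 = 3
Species D: 1 + (0.57×3 + 0.43×2) = 3.57
Species E: 1 + (0.63×3 + 0.37×3.57) = 4.2109
Species F: 1 + 4.2109 = 5.2109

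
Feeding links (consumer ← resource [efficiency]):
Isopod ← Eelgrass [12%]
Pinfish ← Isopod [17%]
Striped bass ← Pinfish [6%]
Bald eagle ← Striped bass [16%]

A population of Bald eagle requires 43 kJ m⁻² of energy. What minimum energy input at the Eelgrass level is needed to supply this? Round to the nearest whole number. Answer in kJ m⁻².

219567 kJ m⁻²

Cumulative transfer efficiency: 0.12 × 0.17 × 0.06 × 0.16 = 0.00019584
Eelgrass energy = 43 / 0.00019584 = 219567 kJ m⁻²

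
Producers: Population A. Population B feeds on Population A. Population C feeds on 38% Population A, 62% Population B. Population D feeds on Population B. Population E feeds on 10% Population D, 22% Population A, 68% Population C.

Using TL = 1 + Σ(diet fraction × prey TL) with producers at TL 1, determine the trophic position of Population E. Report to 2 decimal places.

Population B: 1 + 1 = 2
Population C: 1 + (0.38×1 + 0.62×2) = 2.62
Population D: 1 + 2 = 3
Population E: 1 + (0.1×3 + 0.22×1 + 0.68×2.62) = 3.3016

3.30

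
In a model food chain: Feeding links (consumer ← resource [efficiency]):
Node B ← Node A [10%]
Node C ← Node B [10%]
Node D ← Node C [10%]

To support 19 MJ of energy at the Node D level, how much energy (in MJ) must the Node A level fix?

19000 MJ

Cumulative transfer efficiency: 0.1 × 0.1 × 0.1 = 0.001
Node A energy = 19 / 0.001 = 19000 MJ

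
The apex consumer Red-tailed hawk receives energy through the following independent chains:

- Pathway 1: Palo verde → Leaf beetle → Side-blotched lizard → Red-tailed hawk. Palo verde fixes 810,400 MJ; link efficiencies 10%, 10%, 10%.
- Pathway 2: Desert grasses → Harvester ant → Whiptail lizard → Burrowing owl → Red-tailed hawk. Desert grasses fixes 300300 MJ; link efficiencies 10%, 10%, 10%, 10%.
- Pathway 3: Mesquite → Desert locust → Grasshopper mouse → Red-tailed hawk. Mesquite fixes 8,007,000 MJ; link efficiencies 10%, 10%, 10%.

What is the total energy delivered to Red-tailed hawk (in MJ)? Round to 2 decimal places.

Pathway 1: 810400 × 0.1 × 0.1 × 0.1 = 810.4 MJ
Pathway 2: 300300 × 0.1 × 0.1 × 0.1 × 0.1 = 30.03 MJ
Pathway 3: 8007000 × 0.1 × 0.1 × 0.1 = 8007 MJ
Total at Red-tailed hawk: 810.4 + 30.03 + 8007 = 8847.43 MJ

8847.43 MJ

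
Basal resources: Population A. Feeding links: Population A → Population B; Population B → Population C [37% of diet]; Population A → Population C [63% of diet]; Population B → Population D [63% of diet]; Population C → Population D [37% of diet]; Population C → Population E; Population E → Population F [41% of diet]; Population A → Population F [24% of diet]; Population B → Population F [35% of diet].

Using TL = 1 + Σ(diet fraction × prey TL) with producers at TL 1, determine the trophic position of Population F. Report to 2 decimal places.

Population B: 1 + 1 = 2
Population C: 1 + (0.37×2 + 0.63×1) = 2.37
Population D: 1 + (0.63×2 + 0.37×2.37) = 3.1369
Population E: 1 + 2.37 = 3.37
Population F: 1 + (0.41×3.37 + 0.24×1 + 0.35×2) = 3.3217

3.32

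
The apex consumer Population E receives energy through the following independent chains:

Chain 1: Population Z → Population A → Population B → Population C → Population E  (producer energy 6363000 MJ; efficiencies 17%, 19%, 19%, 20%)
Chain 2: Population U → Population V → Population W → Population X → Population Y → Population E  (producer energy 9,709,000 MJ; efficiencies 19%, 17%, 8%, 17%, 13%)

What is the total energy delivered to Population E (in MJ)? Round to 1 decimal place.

Chain 1: 6363000 × 0.17 × 0.19 × 0.19 × 0.2 = 7809.9462 MJ
Chain 2: 9709000 × 0.19 × 0.17 × 0.08 × 0.17 × 0.13 = 554.4460376 MJ
Total at Population E: 7809.9462 + 554.4460376 = 8364.3922376 MJ

8364.4 MJ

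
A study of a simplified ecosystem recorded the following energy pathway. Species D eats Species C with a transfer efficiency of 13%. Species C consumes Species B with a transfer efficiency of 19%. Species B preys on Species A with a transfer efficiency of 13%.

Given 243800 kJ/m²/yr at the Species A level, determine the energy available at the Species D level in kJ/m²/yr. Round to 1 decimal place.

Species B: 243800 × 0.13 = 31694 kJ/m²/yr
Species C: 31694 × 0.19 = 6021.86 kJ/m²/yr
Species D: 6021.86 × 0.13 = 782.8418 kJ/m²/yr

782.8 kJ/m²/yr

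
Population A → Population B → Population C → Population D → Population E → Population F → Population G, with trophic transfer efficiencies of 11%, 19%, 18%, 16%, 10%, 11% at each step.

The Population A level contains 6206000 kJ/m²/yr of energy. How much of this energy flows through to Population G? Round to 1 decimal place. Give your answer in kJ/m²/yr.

Population B: 6206000 × 0.11 = 682660 kJ/m²/yr
Population C: 682660 × 0.19 = 129705.4 kJ/m²/yr
Population D: 129705.4 × 0.18 = 23346.972 kJ/m²/yr
Population E: 23346.972 × 0.16 = 3735.51552 kJ/m²/yr
Population F: 3735.51552 × 0.1 = 373.551552 kJ/m²/yr
Population G: 373.551552 × 0.11 = 41.09067072 kJ/m²/yr

41.1 kJ/m²/yr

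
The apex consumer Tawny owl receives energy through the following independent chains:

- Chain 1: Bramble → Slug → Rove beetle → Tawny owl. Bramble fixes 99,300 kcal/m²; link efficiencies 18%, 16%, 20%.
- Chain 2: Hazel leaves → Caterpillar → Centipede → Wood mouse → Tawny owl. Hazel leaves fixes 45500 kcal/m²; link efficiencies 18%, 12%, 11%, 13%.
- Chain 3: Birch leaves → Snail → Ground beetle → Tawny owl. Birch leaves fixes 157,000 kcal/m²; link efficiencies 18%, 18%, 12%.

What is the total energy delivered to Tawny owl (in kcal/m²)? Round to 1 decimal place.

1196.4 kcal/m²

Chain 1: 99300 × 0.18 × 0.16 × 0.2 = 571.968 kcal/m²
Chain 2: 45500 × 0.18 × 0.12 × 0.11 × 0.13 = 14.05404 kcal/m²
Chain 3: 157000 × 0.18 × 0.18 × 0.12 = 610.416 kcal/m²
Total at Tawny owl: 571.968 + 14.05404 + 610.416 = 1196.43804 kcal/m²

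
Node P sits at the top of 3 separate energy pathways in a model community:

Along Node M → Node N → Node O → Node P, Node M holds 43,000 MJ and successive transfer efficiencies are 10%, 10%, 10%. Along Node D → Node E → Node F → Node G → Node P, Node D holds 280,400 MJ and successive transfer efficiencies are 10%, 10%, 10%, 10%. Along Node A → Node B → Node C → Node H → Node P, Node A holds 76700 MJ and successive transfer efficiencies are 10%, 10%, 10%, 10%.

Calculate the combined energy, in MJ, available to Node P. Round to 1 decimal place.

78.7 MJ

Via Node M: 43000 × 0.1 × 0.1 × 0.1 = 43 MJ
Via Node D: 280400 × 0.1 × 0.1 × 0.1 × 0.1 = 28.04 MJ
Via Node A: 76700 × 0.1 × 0.1 × 0.1 × 0.1 = 7.67 MJ
Total at Node P: 43 + 28.04 + 7.67 = 78.71 MJ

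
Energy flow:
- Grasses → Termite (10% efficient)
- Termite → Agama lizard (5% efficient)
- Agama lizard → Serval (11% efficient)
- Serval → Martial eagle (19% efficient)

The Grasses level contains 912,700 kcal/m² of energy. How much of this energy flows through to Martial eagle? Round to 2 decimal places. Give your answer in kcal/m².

Termite: 912700 × 0.1 = 91270 kcal/m²
Agama lizard: 91270 × 0.05 = 4563.5 kcal/m²
Serval: 4563.5 × 0.11 = 501.985 kcal/m²
Martial eagle: 501.985 × 0.19 = 95.37715 kcal/m²

95.38 kcal/m²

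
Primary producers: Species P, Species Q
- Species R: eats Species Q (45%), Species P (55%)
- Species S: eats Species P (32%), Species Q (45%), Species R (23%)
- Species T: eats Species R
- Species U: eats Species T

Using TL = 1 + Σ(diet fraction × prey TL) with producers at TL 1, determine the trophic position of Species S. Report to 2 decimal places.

2.23

Species R: 1 + (0.45×1 + 0.55×1) = 2
Species S: 1 + (0.32×1 + 0.45×1 + 0.23×2) = 2.23
Species T: 1 + 2 = 3
Species U: 1 + 3 = 4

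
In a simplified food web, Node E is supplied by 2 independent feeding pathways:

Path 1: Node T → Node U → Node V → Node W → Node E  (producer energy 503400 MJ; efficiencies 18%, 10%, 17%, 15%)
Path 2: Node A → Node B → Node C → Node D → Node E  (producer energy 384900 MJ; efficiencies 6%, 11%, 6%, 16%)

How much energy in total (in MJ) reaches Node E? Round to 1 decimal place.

Path 1: 503400 × 0.18 × 0.1 × 0.17 × 0.15 = 231.0606 MJ
Path 2: 384900 × 0.06 × 0.11 × 0.06 × 0.16 = 24.387264 MJ
Total at Node E: 231.0606 + 24.387264 = 255.447864 MJ

255.4 MJ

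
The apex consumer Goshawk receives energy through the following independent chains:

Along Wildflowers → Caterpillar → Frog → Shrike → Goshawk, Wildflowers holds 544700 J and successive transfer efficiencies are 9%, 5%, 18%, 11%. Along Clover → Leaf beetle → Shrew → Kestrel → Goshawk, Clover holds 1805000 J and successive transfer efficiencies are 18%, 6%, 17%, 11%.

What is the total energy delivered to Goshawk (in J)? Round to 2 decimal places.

Via Wildflowers: 544700 × 0.09 × 0.05 × 0.18 × 0.11 = 48.53277 J
Via Clover: 1805000 × 0.18 × 0.06 × 0.17 × 0.11 = 364.5378 J
Total at Goshawk: 48.53277 + 364.5378 = 413.07057 J

413.07 J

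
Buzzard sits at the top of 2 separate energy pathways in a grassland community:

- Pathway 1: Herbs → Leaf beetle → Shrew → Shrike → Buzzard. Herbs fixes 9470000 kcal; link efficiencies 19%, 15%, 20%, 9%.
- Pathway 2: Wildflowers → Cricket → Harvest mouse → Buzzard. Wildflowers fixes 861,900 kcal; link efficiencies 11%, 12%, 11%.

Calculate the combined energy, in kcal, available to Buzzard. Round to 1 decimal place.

Pathway 1: 9470000 × 0.19 × 0.15 × 0.2 × 0.09 = 4858.11 kcal
Pathway 2: 861900 × 0.11 × 0.12 × 0.11 = 1251.4788 kcal
Total at Buzzard: 4858.11 + 1251.4788 = 6109.5888 kcal

6109.6 kcal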